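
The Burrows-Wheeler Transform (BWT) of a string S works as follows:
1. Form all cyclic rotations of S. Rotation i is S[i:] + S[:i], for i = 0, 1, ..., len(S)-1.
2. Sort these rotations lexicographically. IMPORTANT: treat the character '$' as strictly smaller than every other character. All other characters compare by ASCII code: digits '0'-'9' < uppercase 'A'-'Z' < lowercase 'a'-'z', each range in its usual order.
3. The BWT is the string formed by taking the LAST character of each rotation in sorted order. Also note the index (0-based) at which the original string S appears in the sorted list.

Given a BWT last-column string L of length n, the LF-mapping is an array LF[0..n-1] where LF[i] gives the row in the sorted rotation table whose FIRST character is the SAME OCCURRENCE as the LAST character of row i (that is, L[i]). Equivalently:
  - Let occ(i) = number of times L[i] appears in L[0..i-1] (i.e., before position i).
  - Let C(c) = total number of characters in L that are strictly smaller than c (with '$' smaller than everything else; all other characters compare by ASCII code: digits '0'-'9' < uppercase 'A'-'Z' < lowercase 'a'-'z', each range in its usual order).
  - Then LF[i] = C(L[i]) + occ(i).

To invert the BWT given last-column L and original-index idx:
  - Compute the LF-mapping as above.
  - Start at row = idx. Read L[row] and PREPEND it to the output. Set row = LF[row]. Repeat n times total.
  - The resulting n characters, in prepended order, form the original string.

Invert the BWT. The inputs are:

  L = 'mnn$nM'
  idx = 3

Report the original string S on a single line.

LF mapping: 2 3 4 0 5 1
Walk LF starting at row 3, prepending L[row]:
  step 1: row=3, L[3]='$', prepend. Next row=LF[3]=0
  step 2: row=0, L[0]='m', prepend. Next row=LF[0]=2
  step 3: row=2, L[2]='n', prepend. Next row=LF[2]=4
  step 4: row=4, L[4]='n', prepend. Next row=LF[4]=5
  step 5: row=5, L[5]='M', prepend. Next row=LF[5]=1
  step 6: row=1, L[1]='n', prepend. Next row=LF[1]=3
Reversed output: nMnnm$

Answer: nMnnm$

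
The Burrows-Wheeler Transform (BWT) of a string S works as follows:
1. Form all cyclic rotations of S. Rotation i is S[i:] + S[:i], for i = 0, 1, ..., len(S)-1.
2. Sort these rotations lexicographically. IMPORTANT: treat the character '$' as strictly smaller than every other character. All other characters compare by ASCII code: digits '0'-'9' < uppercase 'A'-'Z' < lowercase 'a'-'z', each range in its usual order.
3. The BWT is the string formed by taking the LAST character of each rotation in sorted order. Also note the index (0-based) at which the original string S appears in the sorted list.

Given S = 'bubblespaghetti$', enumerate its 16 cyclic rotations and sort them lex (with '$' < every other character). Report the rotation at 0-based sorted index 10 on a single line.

All 16 rotations (rotation i = S[i:]+S[:i]):
  rot[0] = bubblespaghetti$
  rot[1] = ubblespaghetti$b
  rot[2] = bblespaghetti$bu
  rot[3] = blespaghetti$bub
  rot[4] = lespaghetti$bubb
  rot[5] = espaghetti$bubbl
  rot[6] = spaghetti$bubble
  rot[7] = paghetti$bubbles
  rot[8] = aghetti$bubblesp
  rot[9] = ghetti$bubblespa
  rot[10] = hetti$bubblespag
  rot[11] = etti$bubblespagh
  rot[12] = tti$bubblespaghe
  rot[13] = ti$bubblespaghet
  rot[14] = i$bubblespaghett
  rot[15] = $bubblespaghetti
Sorted (with $ < everything):
  sorted[0] = $bubblespaghetti
  sorted[1] = aghetti$bubblesp
  sorted[2] = bblespaghetti$bu
  sorted[3] = blespaghetti$bub
  sorted[4] = bubblespaghetti$
  sorted[5] = espaghetti$bubbl
  sorted[6] = etti$bubblespagh
  sorted[7] = ghetti$bubblespa
  sorted[8] = hetti$bubblespag
  sorted[9] = i$bubblespaghett
  sorted[10] = lespaghetti$bubb
  sorted[11] = paghetti$bubbles
  sorted[12] = spaghetti$bubble
  sorted[13] = ti$bubblespaghet
  sorted[14] = tti$bubblespaghe
  sorted[15] = ubblespaghetti$b
sorted[10] = lespaghetti$bubb

Answer: lespaghetti$bubb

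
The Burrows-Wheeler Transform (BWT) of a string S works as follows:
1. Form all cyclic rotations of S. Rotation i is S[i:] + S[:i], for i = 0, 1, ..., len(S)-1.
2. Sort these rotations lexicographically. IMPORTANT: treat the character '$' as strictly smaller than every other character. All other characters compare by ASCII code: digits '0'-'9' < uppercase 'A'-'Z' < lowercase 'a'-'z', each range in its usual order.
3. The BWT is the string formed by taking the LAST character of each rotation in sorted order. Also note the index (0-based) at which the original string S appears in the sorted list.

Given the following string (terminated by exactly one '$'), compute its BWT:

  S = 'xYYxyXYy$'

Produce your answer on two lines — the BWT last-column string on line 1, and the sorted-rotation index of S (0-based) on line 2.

Answer: yyxYX$YYx
5

Derivation:
All 9 rotations (rotation i = S[i:]+S[:i]):
  rot[0] = xYYxyXYy$
  rot[1] = YYxyXYy$x
  rot[2] = YxyXYy$xY
  rot[3] = xyXYy$xYY
  rot[4] = yXYy$xYYx
  rot[5] = XYy$xYYxy
  rot[6] = Yy$xYYxyX
  rot[7] = y$xYYxyXY
  rot[8] = $xYYxyXYy
Sorted (with $ < everything):
  sorted[0] = $xYYxyXYy  (last char: 'y')
  sorted[1] = XYy$xYYxy  (last char: 'y')
  sorted[2] = YYxyXYy$x  (last char: 'x')
  sorted[3] = YxyXYy$xY  (last char: 'Y')
  sorted[4] = Yy$xYYxyX  (last char: 'X')
  sorted[5] = xYYxyXYy$  (last char: '$')
  sorted[6] = xyXYy$xYY  (last char: 'Y')
  sorted[7] = y$xYYxyXY  (last char: 'Y')
  sorted[8] = yXYy$xYYx  (last char: 'x')
Last column: yyxYX$YYx
Original string S is at sorted index 5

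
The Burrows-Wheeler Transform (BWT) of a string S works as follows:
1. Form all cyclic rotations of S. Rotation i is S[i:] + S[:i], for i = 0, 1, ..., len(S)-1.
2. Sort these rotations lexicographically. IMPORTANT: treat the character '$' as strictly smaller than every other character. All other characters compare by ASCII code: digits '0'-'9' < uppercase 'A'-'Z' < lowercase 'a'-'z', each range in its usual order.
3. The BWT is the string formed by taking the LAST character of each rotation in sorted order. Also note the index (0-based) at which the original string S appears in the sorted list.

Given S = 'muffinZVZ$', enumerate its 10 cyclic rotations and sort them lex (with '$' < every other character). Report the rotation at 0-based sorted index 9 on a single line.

Answer: uffinZVZ$m

Derivation:
All 10 rotations (rotation i = S[i:]+S[:i]):
  rot[0] = muffinZVZ$
  rot[1] = uffinZVZ$m
  rot[2] = ffinZVZ$mu
  rot[3] = finZVZ$muf
  rot[4] = inZVZ$muff
  rot[5] = nZVZ$muffi
  rot[6] = ZVZ$muffin
  rot[7] = VZ$muffinZ
  rot[8] = Z$muffinZV
  rot[9] = $muffinZVZ
Sorted (with $ < everything):
  sorted[0] = $muffinZVZ
  sorted[1] = VZ$muffinZ
  sorted[2] = Z$muffinZV
  sorted[3] = ZVZ$muffin
  sorted[4] = ffinZVZ$mu
  sorted[5] = finZVZ$muf
  sorted[6] = inZVZ$muff
  sorted[7] = muffinZVZ$
  sorted[8] = nZVZ$muffi
  sorted[9] = uffinZVZ$m
sorted[9] = uffinZVZ$m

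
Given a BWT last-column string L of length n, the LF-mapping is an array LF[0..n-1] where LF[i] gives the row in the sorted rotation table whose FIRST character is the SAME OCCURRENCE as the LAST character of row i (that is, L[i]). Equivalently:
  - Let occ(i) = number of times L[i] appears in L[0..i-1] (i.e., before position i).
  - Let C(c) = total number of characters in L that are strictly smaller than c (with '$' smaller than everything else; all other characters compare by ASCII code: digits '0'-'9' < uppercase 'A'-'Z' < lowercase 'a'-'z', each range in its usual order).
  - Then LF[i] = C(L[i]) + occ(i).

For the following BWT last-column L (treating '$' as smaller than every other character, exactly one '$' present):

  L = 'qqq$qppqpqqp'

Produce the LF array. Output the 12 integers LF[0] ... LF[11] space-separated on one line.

Char counts: '$':1, 'p':4, 'q':7
C (first-col start): C('$')=0, C('p')=1, C('q')=5
L[0]='q': occ=0, LF[0]=C('q')+0=5+0=5
L[1]='q': occ=1, LF[1]=C('q')+1=5+1=6
L[2]='q': occ=2, LF[2]=C('q')+2=5+2=7
L[3]='$': occ=0, LF[3]=C('$')+0=0+0=0
L[4]='q': occ=3, LF[4]=C('q')+3=5+3=8
L[5]='p': occ=0, LF[5]=C('p')+0=1+0=1
L[6]='p': occ=1, LF[6]=C('p')+1=1+1=2
L[7]='q': occ=4, LF[7]=C('q')+4=5+4=9
L[8]='p': occ=2, LF[8]=C('p')+2=1+2=3
L[9]='q': occ=5, LF[9]=C('q')+5=5+5=10
L[10]='q': occ=6, LF[10]=C('q')+6=5+6=11
L[11]='p': occ=3, LF[11]=C('p')+3=1+3=4

Answer: 5 6 7 0 8 1 2 9 3 10 11 4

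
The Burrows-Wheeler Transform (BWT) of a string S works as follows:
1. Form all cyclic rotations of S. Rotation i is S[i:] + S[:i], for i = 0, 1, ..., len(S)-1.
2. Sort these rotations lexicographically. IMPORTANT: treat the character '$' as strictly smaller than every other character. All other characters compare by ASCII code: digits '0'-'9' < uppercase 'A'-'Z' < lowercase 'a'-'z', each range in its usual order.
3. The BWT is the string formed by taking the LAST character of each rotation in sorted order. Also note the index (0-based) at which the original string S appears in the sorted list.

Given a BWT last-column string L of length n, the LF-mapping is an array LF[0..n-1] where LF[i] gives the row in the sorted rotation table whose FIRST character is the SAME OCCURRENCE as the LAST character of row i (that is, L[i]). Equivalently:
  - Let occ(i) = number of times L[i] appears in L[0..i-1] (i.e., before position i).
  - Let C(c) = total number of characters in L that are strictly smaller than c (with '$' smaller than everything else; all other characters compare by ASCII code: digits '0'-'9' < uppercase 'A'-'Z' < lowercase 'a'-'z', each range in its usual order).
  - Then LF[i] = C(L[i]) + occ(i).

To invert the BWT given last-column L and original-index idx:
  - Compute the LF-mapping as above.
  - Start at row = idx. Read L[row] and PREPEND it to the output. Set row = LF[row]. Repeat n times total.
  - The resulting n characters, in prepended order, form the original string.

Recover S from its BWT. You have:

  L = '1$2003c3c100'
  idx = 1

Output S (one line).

LF mapping: 5 0 7 1 2 8 10 9 11 6 3 4
Walk LF starting at row 1, prepending L[row]:
  step 1: row=1, L[1]='$', prepend. Next row=LF[1]=0
  step 2: row=0, L[0]='1', prepend. Next row=LF[0]=5
  step 3: row=5, L[5]='3', prepend. Next row=LF[5]=8
  step 4: row=8, L[8]='c', prepend. Next row=LF[8]=11
  step 5: row=11, L[11]='0', prepend. Next row=LF[11]=4
  step 6: row=4, L[4]='0', prepend. Next row=LF[4]=2
  step 7: row=2, L[2]='2', prepend. Next row=LF[2]=7
  step 8: row=7, L[7]='3', prepend. Next row=LF[7]=9
  step 9: row=9, L[9]='1', prepend. Next row=LF[9]=6
  step 10: row=6, L[6]='c', prepend. Next row=LF[6]=10
  step 11: row=10, L[10]='0', prepend. Next row=LF[10]=3
  step 12: row=3, L[3]='0', prepend. Next row=LF[3]=1
Reversed output: 00c13200c31$

Answer: 00c13200c31$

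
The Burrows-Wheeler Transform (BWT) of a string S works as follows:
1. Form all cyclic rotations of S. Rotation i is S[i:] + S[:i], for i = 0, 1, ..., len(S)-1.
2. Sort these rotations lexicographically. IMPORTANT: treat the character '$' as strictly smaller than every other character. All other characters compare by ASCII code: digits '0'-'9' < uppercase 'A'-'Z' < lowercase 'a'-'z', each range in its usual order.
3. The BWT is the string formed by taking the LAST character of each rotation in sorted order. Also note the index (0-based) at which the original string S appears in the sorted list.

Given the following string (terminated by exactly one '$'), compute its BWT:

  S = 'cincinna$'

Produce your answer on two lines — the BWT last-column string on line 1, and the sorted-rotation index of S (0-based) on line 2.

Answer: an$nccnii
2

Derivation:
All 9 rotations (rotation i = S[i:]+S[:i]):
  rot[0] = cincinna$
  rot[1] = incinna$c
  rot[2] = ncinna$ci
  rot[3] = cinna$cin
  rot[4] = inna$cinc
  rot[5] = nna$cinci
  rot[6] = na$cincin
  rot[7] = a$cincinn
  rot[8] = $cincinna
Sorted (with $ < everything):
  sorted[0] = $cincinna  (last char: 'a')
  sorted[1] = a$cincinn  (last char: 'n')
  sorted[2] = cincinna$  (last char: '$')
  sorted[3] = cinna$cin  (last char: 'n')
  sorted[4] = incinna$c  (last char: 'c')
  sorted[5] = inna$cinc  (last char: 'c')
  sorted[6] = na$cincin  (last char: 'n')
  sorted[7] = ncinna$ci  (last char: 'i')
  sorted[8] = nna$cinci  (last char: 'i')
Last column: an$nccnii
Original string S is at sorted index 2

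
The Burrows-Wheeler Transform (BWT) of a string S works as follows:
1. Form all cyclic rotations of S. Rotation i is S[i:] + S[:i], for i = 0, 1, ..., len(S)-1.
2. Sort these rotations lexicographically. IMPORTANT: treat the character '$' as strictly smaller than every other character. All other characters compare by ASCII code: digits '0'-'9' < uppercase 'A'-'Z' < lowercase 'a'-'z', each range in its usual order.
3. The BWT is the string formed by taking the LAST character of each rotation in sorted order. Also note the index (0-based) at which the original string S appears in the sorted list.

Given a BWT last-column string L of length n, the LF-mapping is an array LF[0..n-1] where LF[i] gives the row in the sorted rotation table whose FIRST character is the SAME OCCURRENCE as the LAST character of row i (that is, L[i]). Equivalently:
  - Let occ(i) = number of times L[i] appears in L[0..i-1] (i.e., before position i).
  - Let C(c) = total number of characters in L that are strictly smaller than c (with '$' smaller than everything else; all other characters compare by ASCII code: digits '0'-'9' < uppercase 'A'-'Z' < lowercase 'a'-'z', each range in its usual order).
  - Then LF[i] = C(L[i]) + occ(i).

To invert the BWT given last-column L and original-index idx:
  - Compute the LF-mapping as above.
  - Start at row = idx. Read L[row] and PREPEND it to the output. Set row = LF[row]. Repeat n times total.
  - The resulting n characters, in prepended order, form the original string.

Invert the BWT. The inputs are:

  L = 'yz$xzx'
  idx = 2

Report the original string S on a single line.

Answer: xzzxy$

Derivation:
LF mapping: 3 4 0 1 5 2
Walk LF starting at row 2, prepending L[row]:
  step 1: row=2, L[2]='$', prepend. Next row=LF[2]=0
  step 2: row=0, L[0]='y', prepend. Next row=LF[0]=3
  step 3: row=3, L[3]='x', prepend. Next row=LF[3]=1
  step 4: row=1, L[1]='z', prepend. Next row=LF[1]=4
  step 5: row=4, L[4]='z', prepend. Next row=LF[4]=5
  step 6: row=5, L[5]='x', prepend. Next row=LF[5]=2
Reversed output: xzzxy$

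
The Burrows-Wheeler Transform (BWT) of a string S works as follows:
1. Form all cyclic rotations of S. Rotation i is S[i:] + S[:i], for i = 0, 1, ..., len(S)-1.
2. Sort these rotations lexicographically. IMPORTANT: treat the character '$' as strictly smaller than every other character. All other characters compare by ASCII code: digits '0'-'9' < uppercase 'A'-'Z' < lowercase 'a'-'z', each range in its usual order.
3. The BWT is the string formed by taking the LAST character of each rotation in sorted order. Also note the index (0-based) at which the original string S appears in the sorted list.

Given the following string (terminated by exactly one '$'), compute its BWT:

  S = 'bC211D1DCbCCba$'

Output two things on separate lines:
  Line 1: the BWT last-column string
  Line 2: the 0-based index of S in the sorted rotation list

All 15 rotations (rotation i = S[i:]+S[:i]):
  rot[0] = bC211D1DCbCCba$
  rot[1] = C211D1DCbCCba$b
  rot[2] = 211D1DCbCCba$bC
  rot[3] = 11D1DCbCCba$bC2
  rot[4] = 1D1DCbCCba$bC21
  rot[5] = D1DCbCCba$bC211
  rot[6] = 1DCbCCba$bC211D
  rot[7] = DCbCCba$bC211D1
  rot[8] = CbCCba$bC211D1D
  rot[9] = bCCba$bC211D1DC
  rot[10] = CCba$bC211D1DCb
  rot[11] = Cba$bC211D1DCbC
  rot[12] = ba$bC211D1DCbCC
  rot[13] = a$bC211D1DCbCCb
  rot[14] = $bC211D1DCbCCba
Sorted (with $ < everything):
  sorted[0] = $bC211D1DCbCCba  (last char: 'a')
  sorted[1] = 11D1DCbCCba$bC2  (last char: '2')
  sorted[2] = 1D1DCbCCba$bC21  (last char: '1')
  sorted[3] = 1DCbCCba$bC211D  (last char: 'D')
  sorted[4] = 211D1DCbCCba$bC  (last char: 'C')
  sorted[5] = C211D1DCbCCba$b  (last char: 'b')
  sorted[6] = CCba$bC211D1DCb  (last char: 'b')
  sorted[7] = CbCCba$bC211D1D  (last char: 'D')
  sorted[8] = Cba$bC211D1DCbC  (last char: 'C')
  sorted[9] = D1DCbCCba$bC211  (last char: '1')
  sorted[10] = DCbCCba$bC211D1  (last char: '1')
  sorted[11] = a$bC211D1DCbCCb  (last char: 'b')
  sorted[12] = bC211D1DCbCCba$  (last char: '$')
  sorted[13] = bCCba$bC211D1DC  (last char: 'C')
  sorted[14] = ba$bC211D1DCbCC  (last char: 'C')
Last column: a21DCbbDC11b$CC
Original string S is at sorted index 12

Answer: a21DCbbDC11b$CC
12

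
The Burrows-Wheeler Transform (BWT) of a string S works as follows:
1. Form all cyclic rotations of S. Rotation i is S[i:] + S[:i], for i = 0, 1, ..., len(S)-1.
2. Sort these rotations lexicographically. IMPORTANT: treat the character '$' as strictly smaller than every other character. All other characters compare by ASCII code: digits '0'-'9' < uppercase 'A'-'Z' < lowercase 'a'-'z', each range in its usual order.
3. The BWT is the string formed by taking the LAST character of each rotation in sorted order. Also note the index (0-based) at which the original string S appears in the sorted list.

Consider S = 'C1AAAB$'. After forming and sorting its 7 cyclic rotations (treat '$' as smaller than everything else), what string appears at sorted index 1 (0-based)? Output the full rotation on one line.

Answer: 1AAAB$C

Derivation:
All 7 rotations (rotation i = S[i:]+S[:i]):
  rot[0] = C1AAAB$
  rot[1] = 1AAAB$C
  rot[2] = AAAB$C1
  rot[3] = AAB$C1A
  rot[4] = AB$C1AA
  rot[5] = B$C1AAA
  rot[6] = $C1AAAB
Sorted (with $ < everything):
  sorted[0] = $C1AAAB
  sorted[1] = 1AAAB$C
  sorted[2] = AAAB$C1
  sorted[3] = AAB$C1A
  sorted[4] = AB$C1AA
  sorted[5] = B$C1AAA
  sorted[6] = C1AAAB$
sorted[1] = 1AAAB$C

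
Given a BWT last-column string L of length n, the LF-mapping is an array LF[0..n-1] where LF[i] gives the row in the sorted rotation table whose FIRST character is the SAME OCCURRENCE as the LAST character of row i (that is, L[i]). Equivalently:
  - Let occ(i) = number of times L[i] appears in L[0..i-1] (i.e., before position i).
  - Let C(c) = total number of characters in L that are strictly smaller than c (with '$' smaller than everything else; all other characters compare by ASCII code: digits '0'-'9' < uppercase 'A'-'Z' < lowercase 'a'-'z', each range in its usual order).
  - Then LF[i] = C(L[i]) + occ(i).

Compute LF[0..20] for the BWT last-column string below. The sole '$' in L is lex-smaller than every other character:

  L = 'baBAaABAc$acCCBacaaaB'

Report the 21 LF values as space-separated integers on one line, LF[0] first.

Char counts: '$':1, 'A':3, 'B':4, 'C':2, 'a':7, 'b':1, 'c':3
C (first-col start): C('$')=0, C('A')=1, C('B')=4, C('C')=8, C('a')=10, C('b')=17, C('c')=18
L[0]='b': occ=0, LF[0]=C('b')+0=17+0=17
L[1]='a': occ=0, LF[1]=C('a')+0=10+0=10
L[2]='B': occ=0, LF[2]=C('B')+0=4+0=4
L[3]='A': occ=0, LF[3]=C('A')+0=1+0=1
L[4]='a': occ=1, LF[4]=C('a')+1=10+1=11
L[5]='A': occ=1, LF[5]=C('A')+1=1+1=2
L[6]='B': occ=1, LF[6]=C('B')+1=4+1=5
L[7]='A': occ=2, LF[7]=C('A')+2=1+2=3
L[8]='c': occ=0, LF[8]=C('c')+0=18+0=18
L[9]='$': occ=0, LF[9]=C('$')+0=0+0=0
L[10]='a': occ=2, LF[10]=C('a')+2=10+2=12
L[11]='c': occ=1, LF[11]=C('c')+1=18+1=19
L[12]='C': occ=0, LF[12]=C('C')+0=8+0=8
L[13]='C': occ=1, LF[13]=C('C')+1=8+1=9
L[14]='B': occ=2, LF[14]=C('B')+2=4+2=6
L[15]='a': occ=3, LF[15]=C('a')+3=10+3=13
L[16]='c': occ=2, LF[16]=C('c')+2=18+2=20
L[17]='a': occ=4, LF[17]=C('a')+4=10+4=14
L[18]='a': occ=5, LF[18]=C('a')+5=10+5=15
L[19]='a': occ=6, LF[19]=C('a')+6=10+6=16
L[20]='B': occ=3, LF[20]=C('B')+3=4+3=7

Answer: 17 10 4 1 11 2 5 3 18 0 12 19 8 9 6 13 20 14 15 16 7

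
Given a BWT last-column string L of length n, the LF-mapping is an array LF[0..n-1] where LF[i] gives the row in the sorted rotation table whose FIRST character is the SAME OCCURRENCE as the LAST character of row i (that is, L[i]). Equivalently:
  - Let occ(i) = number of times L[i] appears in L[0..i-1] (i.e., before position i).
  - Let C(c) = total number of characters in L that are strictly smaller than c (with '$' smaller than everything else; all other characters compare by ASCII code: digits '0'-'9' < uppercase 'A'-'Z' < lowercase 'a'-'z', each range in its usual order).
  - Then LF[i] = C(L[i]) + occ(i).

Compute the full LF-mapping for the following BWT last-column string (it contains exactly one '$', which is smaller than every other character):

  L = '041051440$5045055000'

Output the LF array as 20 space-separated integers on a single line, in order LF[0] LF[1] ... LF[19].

Char counts: '$':1, '0':8, '1':2, '4':4, '5':5
C (first-col start): C('$')=0, C('0')=1, C('1')=9, C('4')=11, C('5')=15
L[0]='0': occ=0, LF[0]=C('0')+0=1+0=1
L[1]='4': occ=0, LF[1]=C('4')+0=11+0=11
L[2]='1': occ=0, LF[2]=C('1')+0=9+0=9
L[3]='0': occ=1, LF[3]=C('0')+1=1+1=2
L[4]='5': occ=0, LF[4]=C('5')+0=15+0=15
L[5]='1': occ=1, LF[5]=C('1')+1=9+1=10
L[6]='4': occ=1, LF[6]=C('4')+1=11+1=12
L[7]='4': occ=2, LF[7]=C('4')+2=11+2=13
L[8]='0': occ=2, LF[8]=C('0')+2=1+2=3
L[9]='$': occ=0, LF[9]=C('$')+0=0+0=0
L[10]='5': occ=1, LF[10]=C('5')+1=15+1=16
L[11]='0': occ=3, LF[11]=C('0')+3=1+3=4
L[12]='4': occ=3, LF[12]=C('4')+3=11+3=14
L[13]='5': occ=2, LF[13]=C('5')+2=15+2=17
L[14]='0': occ=4, LF[14]=C('0')+4=1+4=5
L[15]='5': occ=3, LF[15]=C('5')+3=15+3=18
L[16]='5': occ=4, LF[16]=C('5')+4=15+4=19
L[17]='0': occ=5, LF[17]=C('0')+5=1+5=6
L[18]='0': occ=6, LF[18]=C('0')+6=1+6=7
L[19]='0': occ=7, LF[19]=C('0')+7=1+7=8

Answer: 1 11 9 2 15 10 12 13 3 0 16 4 14 17 5 18 19 6 7 8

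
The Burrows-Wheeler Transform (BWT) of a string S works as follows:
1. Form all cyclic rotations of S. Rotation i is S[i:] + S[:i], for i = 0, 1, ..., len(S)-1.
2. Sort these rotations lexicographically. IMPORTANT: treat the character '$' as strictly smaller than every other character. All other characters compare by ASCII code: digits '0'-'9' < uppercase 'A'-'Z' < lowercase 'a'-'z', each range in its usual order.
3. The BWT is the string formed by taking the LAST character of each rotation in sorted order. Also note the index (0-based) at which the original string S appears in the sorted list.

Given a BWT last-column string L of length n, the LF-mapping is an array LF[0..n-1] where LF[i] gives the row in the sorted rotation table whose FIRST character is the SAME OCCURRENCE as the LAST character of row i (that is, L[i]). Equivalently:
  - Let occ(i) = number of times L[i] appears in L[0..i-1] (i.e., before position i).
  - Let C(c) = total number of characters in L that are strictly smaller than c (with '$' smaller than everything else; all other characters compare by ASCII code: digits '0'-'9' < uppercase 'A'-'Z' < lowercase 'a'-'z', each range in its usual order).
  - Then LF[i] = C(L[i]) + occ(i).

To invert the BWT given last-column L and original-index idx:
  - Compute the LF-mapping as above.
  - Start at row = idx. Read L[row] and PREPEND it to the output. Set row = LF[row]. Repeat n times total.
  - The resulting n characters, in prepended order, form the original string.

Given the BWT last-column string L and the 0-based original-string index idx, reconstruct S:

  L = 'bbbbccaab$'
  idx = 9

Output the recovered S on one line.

Answer: cbabcbabb$

Derivation:
LF mapping: 3 4 5 6 8 9 1 2 7 0
Walk LF starting at row 9, prepending L[row]:
  step 1: row=9, L[9]='$', prepend. Next row=LF[9]=0
  step 2: row=0, L[0]='b', prepend. Next row=LF[0]=3
  step 3: row=3, L[3]='b', prepend. Next row=LF[3]=6
  step 4: row=6, L[6]='a', prepend. Next row=LF[6]=1
  step 5: row=1, L[1]='b', prepend. Next row=LF[1]=4
  step 6: row=4, L[4]='c', prepend. Next row=LF[4]=8
  step 7: row=8, L[8]='b', prepend. Next row=LF[8]=7
  step 8: row=7, L[7]='a', prepend. Next row=LF[7]=2
  step 9: row=2, L[2]='b', prepend. Next row=LF[2]=5
  step 10: row=5, L[5]='c', prepend. Next row=LF[5]=9
Reversed output: cbabcbabb$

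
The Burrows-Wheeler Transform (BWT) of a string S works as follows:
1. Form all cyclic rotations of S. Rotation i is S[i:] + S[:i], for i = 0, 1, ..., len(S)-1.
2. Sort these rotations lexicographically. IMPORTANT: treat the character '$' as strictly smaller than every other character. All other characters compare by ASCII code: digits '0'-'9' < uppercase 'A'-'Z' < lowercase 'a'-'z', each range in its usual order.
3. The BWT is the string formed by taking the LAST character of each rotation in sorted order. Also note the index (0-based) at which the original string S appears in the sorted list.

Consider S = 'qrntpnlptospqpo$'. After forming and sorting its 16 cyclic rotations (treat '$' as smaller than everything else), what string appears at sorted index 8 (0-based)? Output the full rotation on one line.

Answer: pqpo$qrntpnlptos

Derivation:
All 16 rotations (rotation i = S[i:]+S[:i]):
  rot[0] = qrntpnlptospqpo$
  rot[1] = rntpnlptospqpo$q
  rot[2] = ntpnlptospqpo$qr
  rot[3] = tpnlptospqpo$qrn
  rot[4] = pnlptospqpo$qrnt
  rot[5] = nlptospqpo$qrntp
  rot[6] = lptospqpo$qrntpn
  rot[7] = ptospqpo$qrntpnl
  rot[8] = tospqpo$qrntpnlp
  rot[9] = ospqpo$qrntpnlpt
  rot[10] = spqpo$qrntpnlpto
  rot[11] = pqpo$qrntpnlptos
  rot[12] = qpo$qrntpnlptosp
  rot[13] = po$qrntpnlptospq
  rot[14] = o$qrntpnlptospqp
  rot[15] = $qrntpnlptospqpo
Sorted (with $ < everything):
  sorted[0] = $qrntpnlptospqpo
  sorted[1] = lptospqpo$qrntpn
  sorted[2] = nlptospqpo$qrntp
  sorted[3] = ntpnlptospqpo$qr
  sorted[4] = o$qrntpnlptospqp
  sorted[5] = ospqpo$qrntpnlpt
  sorted[6] = pnlptospqpo$qrnt
  sorted[7] = po$qrntpnlptospq
  sorted[8] = pqpo$qrntpnlptos
  sorted[9] = ptospqpo$qrntpnl
  sorted[10] = qpo$qrntpnlptosp
  sorted[11] = qrntpnlptospqpo$
  sorted[12] = rntpnlptospqpo$q
  sorted[13] = spqpo$qrntpnlpto
  sorted[14] = tospqpo$qrntpnlp
  sorted[15] = tpnlptospqpo$qrn
sorted[8] = pqpo$qrntpnlptos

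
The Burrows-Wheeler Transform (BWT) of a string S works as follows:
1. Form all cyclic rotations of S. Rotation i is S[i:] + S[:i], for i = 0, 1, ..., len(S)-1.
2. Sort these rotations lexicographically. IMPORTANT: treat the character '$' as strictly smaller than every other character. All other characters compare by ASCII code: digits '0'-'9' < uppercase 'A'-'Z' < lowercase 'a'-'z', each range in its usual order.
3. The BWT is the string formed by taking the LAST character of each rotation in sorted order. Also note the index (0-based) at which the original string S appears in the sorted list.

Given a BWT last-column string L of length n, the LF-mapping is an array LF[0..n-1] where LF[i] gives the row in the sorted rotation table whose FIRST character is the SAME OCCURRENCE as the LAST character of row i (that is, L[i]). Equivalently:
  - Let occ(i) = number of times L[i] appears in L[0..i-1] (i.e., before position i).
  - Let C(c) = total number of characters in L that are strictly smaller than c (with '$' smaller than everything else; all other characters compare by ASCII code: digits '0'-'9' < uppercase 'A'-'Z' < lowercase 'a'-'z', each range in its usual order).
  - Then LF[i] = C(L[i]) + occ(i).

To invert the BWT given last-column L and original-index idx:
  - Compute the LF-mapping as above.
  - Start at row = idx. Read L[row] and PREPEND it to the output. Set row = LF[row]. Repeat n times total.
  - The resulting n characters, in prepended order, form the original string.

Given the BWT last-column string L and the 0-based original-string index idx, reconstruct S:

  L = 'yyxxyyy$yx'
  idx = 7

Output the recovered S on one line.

LF mapping: 4 5 1 2 6 7 8 0 9 3
Walk LF starting at row 7, prepending L[row]:
  step 1: row=7, L[7]='$', prepend. Next row=LF[7]=0
  step 2: row=0, L[0]='y', prepend. Next row=LF[0]=4
  step 3: row=4, L[4]='y', prepend. Next row=LF[4]=6
  step 4: row=6, L[6]='y', prepend. Next row=LF[6]=8
  step 5: row=8, L[8]='y', prepend. Next row=LF[8]=9
  step 6: row=9, L[9]='x', prepend. Next row=LF[9]=3
  step 7: row=3, L[3]='x', prepend. Next row=LF[3]=2
  step 8: row=2, L[2]='x', prepend. Next row=LF[2]=1
  step 9: row=1, L[1]='y', prepend. Next row=LF[1]=5
  step 10: row=5, L[5]='y', prepend. Next row=LF[5]=7
Reversed output: yyxxxyyyy$

Answer: yyxxxyyyy$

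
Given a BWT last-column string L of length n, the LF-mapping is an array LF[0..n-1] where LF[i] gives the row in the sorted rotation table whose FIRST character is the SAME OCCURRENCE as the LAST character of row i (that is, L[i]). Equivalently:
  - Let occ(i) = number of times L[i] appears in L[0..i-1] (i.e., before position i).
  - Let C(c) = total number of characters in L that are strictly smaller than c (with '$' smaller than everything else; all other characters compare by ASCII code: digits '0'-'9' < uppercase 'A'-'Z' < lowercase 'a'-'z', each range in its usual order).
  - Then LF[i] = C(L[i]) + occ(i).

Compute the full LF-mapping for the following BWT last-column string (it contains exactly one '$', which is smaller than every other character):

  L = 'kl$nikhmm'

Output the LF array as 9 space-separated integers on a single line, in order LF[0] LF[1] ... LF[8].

Char counts: '$':1, 'h':1, 'i':1, 'k':2, 'l':1, 'm':2, 'n':1
C (first-col start): C('$')=0, C('h')=1, C('i')=2, C('k')=3, C('l')=5, C('m')=6, C('n')=8
L[0]='k': occ=0, LF[0]=C('k')+0=3+0=3
L[1]='l': occ=0, LF[1]=C('l')+0=5+0=5
L[2]='$': occ=0, LF[2]=C('$')+0=0+0=0
L[3]='n': occ=0, LF[3]=C('n')+0=8+0=8
L[4]='i': occ=0, LF[4]=C('i')+0=2+0=2
L[5]='k': occ=1, LF[5]=C('k')+1=3+1=4
L[6]='h': occ=0, LF[6]=C('h')+0=1+0=1
L[7]='m': occ=0, LF[7]=C('m')+0=6+0=6
L[8]='m': occ=1, LF[8]=C('m')+1=6+1=7

Answer: 3 5 0 8 2 4 1 6 7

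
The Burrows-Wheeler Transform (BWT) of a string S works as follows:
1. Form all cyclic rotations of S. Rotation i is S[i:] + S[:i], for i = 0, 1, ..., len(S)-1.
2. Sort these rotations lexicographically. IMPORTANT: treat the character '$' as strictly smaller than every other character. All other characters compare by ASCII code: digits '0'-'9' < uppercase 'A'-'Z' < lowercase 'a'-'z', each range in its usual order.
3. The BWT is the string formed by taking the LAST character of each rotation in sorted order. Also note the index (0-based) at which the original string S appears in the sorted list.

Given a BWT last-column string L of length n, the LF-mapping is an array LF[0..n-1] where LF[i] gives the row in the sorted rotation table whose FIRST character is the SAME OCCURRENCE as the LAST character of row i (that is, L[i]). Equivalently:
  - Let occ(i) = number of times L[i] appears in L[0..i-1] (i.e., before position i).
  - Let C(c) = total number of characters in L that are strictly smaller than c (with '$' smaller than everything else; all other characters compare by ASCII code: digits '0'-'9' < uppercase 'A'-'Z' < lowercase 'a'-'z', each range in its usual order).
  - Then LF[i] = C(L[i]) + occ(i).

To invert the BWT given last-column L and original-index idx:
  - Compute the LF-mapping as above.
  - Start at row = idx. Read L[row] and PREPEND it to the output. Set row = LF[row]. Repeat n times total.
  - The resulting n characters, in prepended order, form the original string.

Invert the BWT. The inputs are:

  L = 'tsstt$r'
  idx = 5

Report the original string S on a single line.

LF mapping: 4 2 3 5 6 0 1
Walk LF starting at row 5, prepending L[row]:
  step 1: row=5, L[5]='$', prepend. Next row=LF[5]=0
  step 2: row=0, L[0]='t', prepend. Next row=LF[0]=4
  step 3: row=4, L[4]='t', prepend. Next row=LF[4]=6
  step 4: row=6, L[6]='r', prepend. Next row=LF[6]=1
  step 5: row=1, L[1]='s', prepend. Next row=LF[1]=2
  step 6: row=2, L[2]='s', prepend. Next row=LF[2]=3
  step 7: row=3, L[3]='t', prepend. Next row=LF[3]=5
Reversed output: tssrtt$

Answer: tssrtt$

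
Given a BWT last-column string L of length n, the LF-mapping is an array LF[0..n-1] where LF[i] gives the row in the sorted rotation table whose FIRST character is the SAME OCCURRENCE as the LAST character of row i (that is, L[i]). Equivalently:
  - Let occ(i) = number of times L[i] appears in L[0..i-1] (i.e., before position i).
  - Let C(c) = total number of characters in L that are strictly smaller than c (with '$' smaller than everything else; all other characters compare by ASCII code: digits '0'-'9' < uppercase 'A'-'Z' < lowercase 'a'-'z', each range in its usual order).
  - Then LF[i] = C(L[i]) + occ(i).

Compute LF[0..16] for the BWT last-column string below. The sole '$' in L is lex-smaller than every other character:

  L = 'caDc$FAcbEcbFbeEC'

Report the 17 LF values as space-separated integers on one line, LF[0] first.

Answer: 12 8 3 13 0 6 1 14 9 4 15 10 7 11 16 5 2

Derivation:
Char counts: '$':1, 'A':1, 'C':1, 'D':1, 'E':2, 'F':2, 'a':1, 'b':3, 'c':4, 'e':1
C (first-col start): C('$')=0, C('A')=1, C('C')=2, C('D')=3, C('E')=4, C('F')=6, C('a')=8, C('b')=9, C('c')=12, C('e')=16
L[0]='c': occ=0, LF[0]=C('c')+0=12+0=12
L[1]='a': occ=0, LF[1]=C('a')+0=8+0=8
L[2]='D': occ=0, LF[2]=C('D')+0=3+0=3
L[3]='c': occ=1, LF[3]=C('c')+1=12+1=13
L[4]='$': occ=0, LF[4]=C('$')+0=0+0=0
L[5]='F': occ=0, LF[5]=C('F')+0=6+0=6
L[6]='A': occ=0, LF[6]=C('A')+0=1+0=1
L[7]='c': occ=2, LF[7]=C('c')+2=12+2=14
L[8]='b': occ=0, LF[8]=C('b')+0=9+0=9
L[9]='E': occ=0, LF[9]=C('E')+0=4+0=4
L[10]='c': occ=3, LF[10]=C('c')+3=12+3=15
L[11]='b': occ=1, LF[11]=C('b')+1=9+1=10
L[12]='F': occ=1, LF[12]=C('F')+1=6+1=7
L[13]='b': occ=2, LF[13]=C('b')+2=9+2=11
L[14]='e': occ=0, LF[14]=C('e')+0=16+0=16
L[15]='E': occ=1, LF[15]=C('E')+1=4+1=5
L[16]='C': occ=0, LF[16]=C('C')+0=2+0=2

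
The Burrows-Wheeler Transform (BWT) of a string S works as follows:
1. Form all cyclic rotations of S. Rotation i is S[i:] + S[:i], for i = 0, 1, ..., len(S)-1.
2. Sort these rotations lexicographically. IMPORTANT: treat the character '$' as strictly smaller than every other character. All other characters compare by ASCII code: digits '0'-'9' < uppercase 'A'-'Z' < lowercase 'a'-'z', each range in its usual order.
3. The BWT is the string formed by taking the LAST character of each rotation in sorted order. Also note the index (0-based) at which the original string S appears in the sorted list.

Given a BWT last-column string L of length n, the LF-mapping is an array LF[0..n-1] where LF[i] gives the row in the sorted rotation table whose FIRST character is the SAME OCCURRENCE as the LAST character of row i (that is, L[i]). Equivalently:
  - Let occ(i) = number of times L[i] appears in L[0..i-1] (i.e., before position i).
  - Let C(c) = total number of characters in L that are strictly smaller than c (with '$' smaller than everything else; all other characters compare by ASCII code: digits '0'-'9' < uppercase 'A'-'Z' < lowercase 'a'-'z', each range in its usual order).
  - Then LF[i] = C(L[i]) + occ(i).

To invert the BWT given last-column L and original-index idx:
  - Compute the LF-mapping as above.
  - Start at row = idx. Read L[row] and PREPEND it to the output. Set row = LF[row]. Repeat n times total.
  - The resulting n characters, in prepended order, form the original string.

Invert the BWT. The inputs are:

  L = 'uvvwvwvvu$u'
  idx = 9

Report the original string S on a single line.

LF mapping: 1 4 5 9 6 10 7 8 2 0 3
Walk LF starting at row 9, prepending L[row]:
  step 1: row=9, L[9]='$', prepend. Next row=LF[9]=0
  step 2: row=0, L[0]='u', prepend. Next row=LF[0]=1
  step 3: row=1, L[1]='v', prepend. Next row=LF[1]=4
  step 4: row=4, L[4]='v', prepend. Next row=LF[4]=6
  step 5: row=6, L[6]='v', prepend. Next row=LF[6]=7
  step 6: row=7, L[7]='v', prepend. Next row=LF[7]=8
  step 7: row=8, L[8]='u', prepend. Next row=LF[8]=2
  step 8: row=2, L[2]='v', prepend. Next row=LF[2]=5
  step 9: row=5, L[5]='w', prepend. Next row=LF[5]=10
  step 10: row=10, L[10]='u', prepend. Next row=LF[10]=3
  step 11: row=3, L[3]='w', prepend. Next row=LF[3]=9
Reversed output: wuwvuvvvvu$

Answer: wuwvuvvvvu$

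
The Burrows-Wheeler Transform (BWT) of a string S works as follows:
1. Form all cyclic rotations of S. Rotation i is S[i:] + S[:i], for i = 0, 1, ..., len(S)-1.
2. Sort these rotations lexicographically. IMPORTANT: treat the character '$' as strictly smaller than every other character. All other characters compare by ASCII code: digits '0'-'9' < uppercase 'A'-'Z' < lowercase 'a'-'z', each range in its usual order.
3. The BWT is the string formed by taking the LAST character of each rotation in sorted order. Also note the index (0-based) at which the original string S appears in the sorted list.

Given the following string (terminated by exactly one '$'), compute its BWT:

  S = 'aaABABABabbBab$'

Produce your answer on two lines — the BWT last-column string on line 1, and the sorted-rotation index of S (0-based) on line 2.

All 15 rotations (rotation i = S[i:]+S[:i]):
  rot[0] = aaABABABabbBab$
  rot[1] = aABABABabbBab$a
  rot[2] = ABABABabbBab$aa
  rot[3] = BABABabbBab$aaA
  rot[4] = ABABabbBab$aaAB
  rot[5] = BABabbBab$aaABA
  rot[6] = ABabbBab$aaABAB
  rot[7] = BabbBab$aaABABA
  rot[8] = abbBab$aaABABAB
  rot[9] = bbBab$aaABABABa
  rot[10] = bBab$aaABABABab
  rot[11] = Bab$aaABABABabb
  rot[12] = ab$aaABABABabbB
  rot[13] = b$aaABABABabbBa
  rot[14] = $aaABABABabbBab
Sorted (with $ < everything):
  sorted[0] = $aaABABABabbBab  (last char: 'b')
  sorted[1] = ABABABabbBab$aa  (last char: 'a')
  sorted[2] = ABABabbBab$aaAB  (last char: 'B')
  sorted[3] = ABabbBab$aaABAB  (last char: 'B')
  sorted[4] = BABABabbBab$aaA  (last char: 'A')
  sorted[5] = BABabbBab$aaABA  (last char: 'A')
  sorted[6] = Bab$aaABABABabb  (last char: 'b')
  sorted[7] = BabbBab$aaABABA  (last char: 'A')
  sorted[8] = aABABABabbBab$a  (last char: 'a')
  sorted[9] = aaABABABabbBab$  (last char: '$')
  sorted[10] = ab$aaABABABabbB  (last char: 'B')
  sorted[11] = abbBab$aaABABAB  (last char: 'B')
  sorted[12] = b$aaABABABabbBa  (last char: 'a')
  sorted[13] = bBab$aaABABABab  (last char: 'b')
  sorted[14] = bbBab$aaABABABa  (last char: 'a')
Last column: baBBAAbAa$BBaba
Original string S is at sorted index 9

Answer: baBBAAbAa$BBaba
9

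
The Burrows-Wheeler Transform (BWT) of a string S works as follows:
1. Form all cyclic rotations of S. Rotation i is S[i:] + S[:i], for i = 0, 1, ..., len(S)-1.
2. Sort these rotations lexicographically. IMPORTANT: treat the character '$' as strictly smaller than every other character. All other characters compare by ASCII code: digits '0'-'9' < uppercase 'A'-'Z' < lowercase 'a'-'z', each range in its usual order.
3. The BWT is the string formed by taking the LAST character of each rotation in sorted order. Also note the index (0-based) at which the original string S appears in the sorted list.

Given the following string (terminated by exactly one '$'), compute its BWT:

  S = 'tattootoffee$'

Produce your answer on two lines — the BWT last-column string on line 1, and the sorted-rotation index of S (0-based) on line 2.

All 13 rotations (rotation i = S[i:]+S[:i]):
  rot[0] = tattootoffee$
  rot[1] = attootoffee$t
  rot[2] = ttootoffee$ta
  rot[3] = tootoffee$tat
  rot[4] = ootoffee$tatt
  rot[5] = otoffee$tatto
  rot[6] = toffee$tattoo
  rot[7] = offee$tattoot
  rot[8] = ffee$tattooto
  rot[9] = fee$tattootof
  rot[10] = ee$tattootoff
  rot[11] = e$tattootoffe
  rot[12] = $tattootoffee
Sorted (with $ < everything):
  sorted[0] = $tattootoffee  (last char: 'e')
  sorted[1] = attootoffee$t  (last char: 't')
  sorted[2] = e$tattootoffe  (last char: 'e')
  sorted[3] = ee$tattootoff  (last char: 'f')
  sorted[4] = fee$tattootof  (last char: 'f')
  sorted[5] = ffee$tattooto  (last char: 'o')
  sorted[6] = offee$tattoot  (last char: 't')
  sorted[7] = ootoffee$tatt  (last char: 't')
  sorted[8] = otoffee$tatto  (last char: 'o')
  sorted[9] = tattootoffee$  (last char: '$')
  sorted[10] = toffee$tattoo  (last char: 'o')
  sorted[11] = tootoffee$tat  (last char: 't')
  sorted[12] = ttootoffee$ta  (last char: 'a')
Last column: eteffotto$ota
Original string S is at sorted index 9

Answer: eteffotto$ota
9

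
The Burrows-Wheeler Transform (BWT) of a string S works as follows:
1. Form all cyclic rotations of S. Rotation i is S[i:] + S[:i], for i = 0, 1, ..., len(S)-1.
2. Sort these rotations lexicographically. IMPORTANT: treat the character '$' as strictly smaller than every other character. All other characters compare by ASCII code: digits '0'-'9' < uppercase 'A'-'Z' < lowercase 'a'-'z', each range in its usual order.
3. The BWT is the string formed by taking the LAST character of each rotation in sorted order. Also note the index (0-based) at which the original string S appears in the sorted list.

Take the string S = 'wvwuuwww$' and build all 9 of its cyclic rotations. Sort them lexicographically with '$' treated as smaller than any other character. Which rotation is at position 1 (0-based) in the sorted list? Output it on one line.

Answer: uuwww$wvw

Derivation:
All 9 rotations (rotation i = S[i:]+S[:i]):
  rot[0] = wvwuuwww$
  rot[1] = vwuuwww$w
  rot[2] = wuuwww$wv
  rot[3] = uuwww$wvw
  rot[4] = uwww$wvwu
  rot[5] = www$wvwuu
  rot[6] = ww$wvwuuw
  rot[7] = w$wvwuuww
  rot[8] = $wvwuuwww
Sorted (with $ < everything):
  sorted[0] = $wvwuuwww
  sorted[1] = uuwww$wvw
  sorted[2] = uwww$wvwu
  sorted[3] = vwuuwww$w
  sorted[4] = w$wvwuuww
  sorted[5] = wuuwww$wv
  sorted[6] = wvwuuwww$
  sorted[7] = ww$wvwuuw
  sorted[8] = www$wvwuu
sorted[1] = uuwww$wvw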